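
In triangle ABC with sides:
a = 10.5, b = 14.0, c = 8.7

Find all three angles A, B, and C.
Law of cosines for each angle (a² = 110.25, b² = 196, c² = 75.69):
cos(A) = (b² + c² − a²)/(2bc) = (196 + 75.69 − 110.25)/(2·14.0·8.7) = 161.44/243.6 ≈ 0.662726  ⇒  A ≈ 48.4919°
cos(B) = (a² + c² − b²)/(2ac) = (110.25 + 75.69 − 196)/(2·10.5·8.7) = -10.06/182.7 ≈ -0.0550629  ⇒  B ≈ 93.1565°
cos(C) = (a² + b² − c²)/(2ab) = (110.25 + 196 − 75.69)/(2·10.5·14.0) = 230.56/294 ≈ 0.784218  ⇒  C ≈ 38.3516°
Check: A + B + C ≈ 180°

A = 48.49°, B = 93.16°, C = 38.35°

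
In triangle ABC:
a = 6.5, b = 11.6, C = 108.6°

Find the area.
Two sides and the included angle (SAS): A = ½·a·b·sin(C) = ½·6.5·11.6·sin(108.6°)
sin(108.6°) ≈ 0.947768
A ≈ ½·75.4·0.947768 = 37.7·0.947768 ≈ 35.7309

Area = 35.73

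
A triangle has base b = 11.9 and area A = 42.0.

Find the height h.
A = ½·b·h  ⇒  h = 2A/b = 2·42.0/11.9 = 84/11.9 ≈ 7.05882

h = 7.059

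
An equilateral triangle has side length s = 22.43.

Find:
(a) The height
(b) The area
(a) The height splits the triangle into two 30-60-90 halves: h = s·√3/2 = 22.43·1.73205/2 ≈ 38.8499/2 ≈ 19.4249
(b) Area = (√3/4)·s² = (√3/4)·22.43² = (√3/4)·503.1049 ≈ 0.433013·503.1049 ≈ 217.851

Height = 19.42, Area = 217.9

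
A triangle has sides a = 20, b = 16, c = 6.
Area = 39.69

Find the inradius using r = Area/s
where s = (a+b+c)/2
s = (20 + 16 + 6)/2 = 42/2 = 21
r = Area/s = 39.69/21 ≈ 1.89

r = 1.89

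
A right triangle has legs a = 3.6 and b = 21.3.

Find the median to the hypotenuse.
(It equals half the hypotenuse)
Hypotenuse c = √(a² + b²) = √(12.96 + 453.69) = √466.65 ≈ 21.6021
Median to hypotenuse = c/2 ≈ 21.6021/2 ≈ 10.801

Median = 10.8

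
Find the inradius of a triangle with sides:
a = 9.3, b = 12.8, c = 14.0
r = Area/s where s is the semi-perimeter.
s = (9.3 + 12.8 + 14.0)/2 = 36.1/2 = 18.05
Area = √(s(s−a)(s−b)(s−c)) = √(18.05·8.75·5.25·4.05) ≈ √3358.15 ≈ 57.9495
r ≈ 57.9495/18.05 ≈ 3.2105

r = 3.21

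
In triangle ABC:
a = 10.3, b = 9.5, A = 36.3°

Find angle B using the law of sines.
a/sin(A) = b/sin(B)  ⇒  sin(B) = b·sin(A)/a = 9.5·sin(36.3°)/10.3
sin(36.3°) ≈ 0.592013
sin(B) ≈ 9.5·0.592013/10.3 ≈ 5.62413/10.3 ≈ 0.546032
B = arcsin(0.546032) ≈ 33.0952°
(Since b ≤ a we need B ≤ A, so the obtuse alternative 180° − 33.0952° ≈ 146.905° is rejected.)

B = 33.1°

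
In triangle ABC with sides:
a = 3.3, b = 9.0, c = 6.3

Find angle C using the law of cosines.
c² = a² + b² − 2ab·cos(C)  ⇒  cos(C) = (a² + b² − c²)/(2ab)
cos(C) = (3.3² + 9.0² − 6.3²)/(2·3.3·9.0) = (10.89 + 81 − 39.69)/59.4 = 52.2/59.4 ≈ 0.878788
C = arccos(0.878788) ≈ 28.5035°

C = 28.5°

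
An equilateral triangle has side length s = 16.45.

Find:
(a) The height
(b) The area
(a) The height splits the triangle into two 30-60-90 halves: h = s·√3/2 = 16.45·1.73205/2 ≈ 28.4922/2 ≈ 14.2461
(b) Area = (√3/4)·s² = (√3/4)·16.45² = (√3/4)·270.6025 ≈ 0.433013·270.6025 ≈ 117.174

Height = 14.25, Area = 117.2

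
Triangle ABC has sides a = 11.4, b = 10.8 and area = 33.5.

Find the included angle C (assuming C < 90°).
Area = ½·a·b·sin(C)  ⇒  sin(C) = 2·Area/(a·b) = 2·33.5/(11.4·10.8) = 67/123.12 ≈ 0.544185
C = arcsin(0.544185) ≈ 32.969° (taking the acute solution since C < 90°)

C = 32.97°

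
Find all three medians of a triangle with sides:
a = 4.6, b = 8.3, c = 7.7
Median formula: m_a = ½√(2b² + 2c² − a²) (and cyclically). a² = 21.16, b² = 68.89, c² = 59.29.
m_a = ½√(2·68.89 + 2·59.29 − 21.16) = ½√235.2 ≈ ½·15.3362 ≈ 7.66812
m_b = ½√(2·21.16 + 2·59.29 − 68.89) = ½√92.01 ≈ ½·9.59218 ≈ 4.79609
m_c = ½√(2·21.16 + 2·68.89 − 59.29) = ½√120.81 ≈ ½·10.9914 ≈ 5.49568

m_a = 7.668, m_b = 4.796, m_c = 5.496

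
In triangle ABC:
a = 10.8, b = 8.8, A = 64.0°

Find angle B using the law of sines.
a/sin(A) = b/sin(B)  ⇒  sin(B) = b·sin(A)/a = 8.8·sin(64.0°)/10.8
sin(64.0°) ≈ 0.898794
sin(B) ≈ 8.8·0.898794/10.8 ≈ 7.90939/10.8 ≈ 0.732351
B = arcsin(0.732351) ≈ 47.0838°
(Since b ≤ a we need B ≤ A, so the obtuse alternative 180° − 47.0838° ≈ 132.916° is rejected.)

B = 47.08°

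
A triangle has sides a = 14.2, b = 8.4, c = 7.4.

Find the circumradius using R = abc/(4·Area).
First find the area with Heron's formula.
s = (14.2 + 8.4 + 7.4)/2 = 15
Area = √(s(s−a)(s−b)(s−c)) = √(15·0.8·6.6·7.6) ≈ √601.92 ≈ 24.5341
abc = 14.2·8.4·7.4 = 882.672
R = abc/(4·Area) ≈ 882.672/(4·24.5341) = 882.672/98.1362 ≈ 8.99435

R = 8.994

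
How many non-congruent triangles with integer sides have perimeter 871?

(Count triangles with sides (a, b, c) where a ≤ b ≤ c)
Let a ≤ b ≤ c with a + b + c = 871. The only binding inequality is a + b > c, i.e. 871 − c > c, so c < 871/2; and c ≥ 871/3 since c is the largest side.
So 291 ≤ c ≤ 435. For each c, b runs from ⌈(871 − c)/2⌉ up to c (then a = 871 − b − c satisfies 1 ≤ a ≤ b automatically), giving c − ⌈(871 − c)/2⌉ + 1 choices.
Summing over c: 2 + 3 + 5 + 6 + … + 216 + 218  (145 terms, c = 291, …, 435) = 15914
Check (closed form: nearest integer to p²/48 for even p, (p+3)²/48 for odd p): (871+3)²/48 = 874²/48 = 763876/48 ≈ 15914.08 → 15914

15914 triangles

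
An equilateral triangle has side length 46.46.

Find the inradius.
r = Area/s with s the semi-perimeter.
Area = (√3/4)·46.46² = (√3/4)·2158.5316 ≈ 0.433013·2158.5316 ≈ 934.672
s = 3·46.46/2 = 69.69
r ≈ 934.672/69.69 ≈ 13.4118
(Equivalently r = side/(2√3) = 46.46/3.4641 ≈ 13.4118.)

r = 13.41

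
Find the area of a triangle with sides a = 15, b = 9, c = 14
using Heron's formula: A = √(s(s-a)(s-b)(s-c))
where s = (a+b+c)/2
s = (15 + 9 + 14)/2 = 38/2 = 19
s − a = 4, s − b = 10, s − c = 5
s(s−a)(s−b)(s−c) = 19·4·10·5 = 3800
Area = √3800 ≈ 61.6441

s = 19.0, Area = 61.64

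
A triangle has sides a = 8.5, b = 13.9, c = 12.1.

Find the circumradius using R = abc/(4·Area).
First find the area with Heron's formula.
s = (8.5 + 13.9 + 12.1)/2 = 17.25
Area = √(s(s−a)(s−b)(s−c)) = √(17.25·8.75·3.35·5.15) ≈ √2604.05 ≈ 51.0299
abc = 8.5·13.9·12.1 = 1429.615
R = abc/(4·Area) ≈ 1429.615/(4·51.0299) = 1429.615/204.12 ≈ 7.00381

R = 7.004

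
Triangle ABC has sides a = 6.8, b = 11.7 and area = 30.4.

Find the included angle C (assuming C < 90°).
Area = ½·a·b·sin(C)  ⇒  sin(C) = 2·Area/(a·b) = 2·30.4/(6.8·11.7) = 60.8/79.56 ≈ 0.764203
C = arcsin(0.764203) ≈ 49.8361° (taking the acute solution since C < 90°)

C = 49.84°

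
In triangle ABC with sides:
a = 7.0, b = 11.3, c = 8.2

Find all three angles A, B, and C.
Law of cosines for each angle (a² = 49, b² = 127.69, c² = 67.24):
cos(A) = (b² + c² − a²)/(2bc) = (127.69 + 67.24 − 49)/(2·11.3·8.2) = 145.93/185.32 ≈ 0.787449  ⇒  A ≈ 38.0523°
cos(B) = (a² + c² − b²)/(2ac) = (49 + 67.24 − 127.69)/(2·7.0·8.2) = -11.45/114.8 ≈ -0.0997387  ⇒  B ≈ 95.7241°
cos(C) = (a² + b² − c²)/(2ab) = (49 + 127.69 − 67.24)/(2·7.0·11.3) = 109.45/158.2 ≈ 0.691846  ⇒  C ≈ 46.2236°
Check: A + B + C ≈ 180°

A = 38.05°, B = 95.72°, C = 46.22°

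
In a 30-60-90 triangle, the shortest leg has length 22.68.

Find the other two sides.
In a 30-60-90 triangle the sides are in ratio 1 : √3 : 2 (short leg : long leg : hypotenuse).
Long leg = 22.68·√3 ≈ 22.68·1.73205 ≈ 39.2829
Hypotenuse = 2·22.68 = 45.36

Long leg = 22.68√3 = 39.28, Hypotenuse = 45.36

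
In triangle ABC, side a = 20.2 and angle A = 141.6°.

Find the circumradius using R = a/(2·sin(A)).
R = a/(2·sin(A)) = 20.2/(2·sin(141.6°))
sin(141.6°) ≈ 0.621148
R ≈ 20.2/(2·0.621148) = 20.2/1.2423 ≈ 16.2602

R = 16.26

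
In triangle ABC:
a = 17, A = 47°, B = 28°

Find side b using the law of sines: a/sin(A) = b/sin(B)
a/sin(A) = b/sin(B)  ⇒  b = a·sin(B)/sin(A) = 17·sin(28°)/sin(47°)
sin(28°) ≈ 0.469472, sin(47°) ≈ 0.731354
b ≈ 17·0.469472/0.731354 ≈ 7.98102/0.731354 ≈ 10.9127

b = 10.91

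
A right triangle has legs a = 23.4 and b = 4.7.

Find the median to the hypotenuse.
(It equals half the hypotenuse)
Hypotenuse c = √(a² + b²) = √(547.56 + 22.09) = √569.65 ≈ 23.8673
Median to hypotenuse = c/2 ≈ 23.8673/2 ≈ 11.9337

Median = 11.93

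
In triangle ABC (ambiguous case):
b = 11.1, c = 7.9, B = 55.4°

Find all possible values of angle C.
b/sin(B) = c/sin(C)  ⇒  sin(C) = c·sin(B)/b = 7.9·sin(55.4°)/11.1
sin(55.4°) ≈ 0.823136
sin(C) ≈ 7.9·0.823136/11.1 ≈ 6.50278/11.1 ≈ 0.585836
Candidate 1: C₁ = arcsin(0.585836) ≈ 35.8621°  →  A = 180° − 55.4° − 35.8621° ≈ 88.7379° > 0, valid
Candidate 2: C₂ = 180° − C₁ ≈ 144.138°  →  A = 180° − 55.4° − 144.138° ≈ -19.5379° ≤ 0, not a valid triangle

C = 35.86° (one solution)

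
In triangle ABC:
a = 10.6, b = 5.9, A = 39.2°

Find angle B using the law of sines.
a/sin(A) = b/sin(B)  ⇒  sin(B) = b·sin(A)/a = 5.9·sin(39.2°)/10.6
sin(39.2°) ≈ 0.632029
sin(B) ≈ 5.9·0.632029/10.6 ≈ 3.72897/10.6 ≈ 0.35179
B = arcsin(0.35179) ≈ 20.5968°
(Since b ≤ a we need B ≤ A, so the obtuse alternative 180° − 20.5968° ≈ 159.403° is rejected.)

B = 20.6°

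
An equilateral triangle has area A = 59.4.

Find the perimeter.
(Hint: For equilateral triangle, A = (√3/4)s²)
A = (√3/4)s²  ⇒  s² = 4A/√3 = 4·59.4/√3 = 237.6/1.73205 ≈ 137.178
s ≈ √137.178 ≈ 11.7123
Perimeter = 3s ≈ 3·11.7123 ≈ 35.137

Perimeter = 35.14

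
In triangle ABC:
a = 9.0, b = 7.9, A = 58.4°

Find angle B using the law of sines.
a/sin(A) = b/sin(B)  ⇒  sin(B) = b·sin(A)/a = 7.9·sin(58.4°)/9.0
sin(58.4°) ≈ 0.851727
sin(B) ≈ 7.9·0.851727/9.0 ≈ 6.72864/9.0 ≈ 0.747627
B = arcsin(0.747627) ≈ 48.3852°
(Since b ≤ a we need B ≤ A, so the obtuse alternative 180° − 48.3852° ≈ 131.615° is rejected.)

B = 48.39°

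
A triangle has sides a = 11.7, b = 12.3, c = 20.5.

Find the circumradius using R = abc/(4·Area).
First find the area with Heron's formula.
s = (11.7 + 12.3 + 20.5)/2 = 22.25
Area = √(s(s−a)(s−b)(s−c)) = √(22.25·10.55·9.95·1.75) ≈ √4087.37 ≈ 63.9325
abc = 11.7·12.3·20.5 = 2950.155
R = abc/(4·Area) ≈ 2950.155/(4·63.9325) = 2950.155/255.73 ≈ 11.5362

R = 11.54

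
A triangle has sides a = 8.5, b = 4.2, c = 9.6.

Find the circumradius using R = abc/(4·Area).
First find the area with Heron's formula.
s = (8.5 + 4.2 + 9.6)/2 = 11.15
Area = √(s(s−a)(s−b)(s−c)) = √(11.15·2.65·6.95·1.55) ≈ √318.3 ≈ 17.841
abc = 8.5·4.2·9.6 = 342.72
R = abc/(4·Area) ≈ 342.72/(4·17.841) = 342.72/71.3639 ≈ 4.80243

R = 4.802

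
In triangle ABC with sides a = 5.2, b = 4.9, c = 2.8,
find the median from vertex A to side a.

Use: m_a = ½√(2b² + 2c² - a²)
m_a = ½√(2·4.9² + 2·2.8² − 5.2²) = ½√(2·24.01 + 2·7.84 − 27.04) = ½√(48.02 + 15.68 − 27.04) = ½√36.66
√36.66 ≈ 6.05475, so m_a ≈ 3.02738

m_a = 3.027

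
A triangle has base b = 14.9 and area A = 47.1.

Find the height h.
A = ½·b·h  ⇒  h = 2A/b = 2·47.1/14.9 = 94.2/14.9 ≈ 6.32215

h = 6.322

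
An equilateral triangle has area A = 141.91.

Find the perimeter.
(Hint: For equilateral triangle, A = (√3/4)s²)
A = (√3/4)s²  ⇒  s² = 4A/√3 = 4·141.91/√3 = 567.64/1.73205 ≈ 327.727
s ≈ √327.727 ≈ 18.1032
Perimeter = 3s ≈ 3·18.1032 ≈ 54.3097

Perimeter = 54.31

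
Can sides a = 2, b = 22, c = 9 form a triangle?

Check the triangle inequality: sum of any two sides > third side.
a + b vs c: 2 + 22 = 24 > 9  ✓
a + c vs b: 2 + 9 = 11 ≤ 22  ✗
b + c vs a: 22 + 9 = 31 > 2  ✓

No: 2 + 9 = 11 is not > 22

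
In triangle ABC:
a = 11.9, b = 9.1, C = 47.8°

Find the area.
Two sides and the included angle (SAS): A = ½·a·b·sin(C) = ½·11.9·9.1·sin(47.8°)
sin(47.8°) ≈ 0.740805
A ≈ ½·108.29·0.740805 = 54.145·0.740805 ≈ 40.1109

Area = 40.11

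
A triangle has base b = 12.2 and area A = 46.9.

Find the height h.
A = ½·b·h  ⇒  h = 2A/b = 2·46.9/12.2 = 93.8/12.2 ≈ 7.68852

h = 7.689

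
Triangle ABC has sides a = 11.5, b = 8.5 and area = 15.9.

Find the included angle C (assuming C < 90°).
Area = ½·a·b·sin(C)  ⇒  sin(C) = 2·Area/(a·b) = 2·15.9/(11.5·8.5) = 31.8/97.75 ≈ 0.32532
C = arcsin(0.32532) ≈ 18.9849° (taking the acute solution since C < 90°)

C = 18.98°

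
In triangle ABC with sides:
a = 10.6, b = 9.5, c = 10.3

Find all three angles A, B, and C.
Law of cosines for each angle (a² = 112.36, b² = 90.25, c² = 106.09):
cos(A) = (b² + c² − a²)/(2bc) = (90.25 + 106.09 − 112.36)/(2·9.5·10.3) = 83.98/195.7 ≈ 0.429126  ⇒  A ≈ 64.5879°
cos(B) = (a² + c² − b²)/(2ac) = (112.36 + 106.09 − 90.25)/(2·10.6·10.3) = 128.2/218.36 ≈ 0.587104  ⇒  B ≈ 54.0482°
cos(C) = (a² + b² − c²)/(2ab) = (112.36 + 90.25 − 106.09)/(2·10.6·9.5) = 96.52/201.4 ≈ 0.479245  ⇒  C ≈ 61.3639°
Check: A + B + C ≈ 180°

A = 64.59°, B = 54.05°, C = 61.36°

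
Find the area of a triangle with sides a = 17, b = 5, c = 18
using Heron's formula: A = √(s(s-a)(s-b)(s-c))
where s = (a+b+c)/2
s = (17 + 5 + 18)/2 = 40/2 = 20
s − a = 3, s − b = 15, s − c = 2
s(s−a)(s−b)(s−c) = 20·3·15·2 = 1800
Area = √1800 ≈ 42.4264

s = 20.0, Area = 42.43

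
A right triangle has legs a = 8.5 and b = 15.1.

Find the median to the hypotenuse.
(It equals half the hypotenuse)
Hypotenuse c = √(a² + b²) = √(72.25 + 228.01) = √300.26 ≈ 17.328
Median to hypotenuse = c/2 ≈ 17.328/2 ≈ 8.66401

Median = 8.664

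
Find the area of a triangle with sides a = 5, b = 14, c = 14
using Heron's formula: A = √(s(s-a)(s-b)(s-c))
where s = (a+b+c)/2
s = (5 + 14 + 14)/2 = 33/2 = 16.5
s − a = 11.5, s − b = 2.5, s − c = 2.5
s(s−a)(s−b)(s−c) = 16.5·11.5·2.5·2.5 = 1185.9375
Area = √1185.9375 ≈ 34.4374

s = 16.5, Area = 34.44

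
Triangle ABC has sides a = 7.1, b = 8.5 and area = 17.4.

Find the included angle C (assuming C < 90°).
Area = ½·a·b·sin(C)  ⇒  sin(C) = 2·Area/(a·b) = 2·17.4/(7.1·8.5) = 34.8/60.35 ≈ 0.576636
C = arcsin(0.576636) ≈ 35.2143° (taking the acute solution since C < 90°)

C = 35.21°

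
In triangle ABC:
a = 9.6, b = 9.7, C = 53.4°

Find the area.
Two sides and the included angle (SAS): A = ½·a·b·sin(C) = ½·9.6·9.7·sin(53.4°)
sin(53.4°) ≈ 0.802817
A ≈ ½·93.12·0.802817 = 46.56·0.802817 ≈ 37.3792

Area = 37.38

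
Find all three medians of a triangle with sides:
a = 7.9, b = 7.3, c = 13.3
Median formula: m_a = ½√(2b² + 2c² − a²) (and cyclically). a² = 62.41, b² = 53.29, c² = 176.89.
m_a = ½√(2·53.29 + 2·176.89 − 62.41) = ½√397.95 ≈ ½·19.9487 ≈ 9.97434
m_b = ½√(2·62.41 + 2·176.89 − 53.29) = ½√425.31 ≈ ½·20.623 ≈ 10.3115
m_c = ½√(2·62.41 + 2·53.29 − 176.89) = ½√54.51 ≈ ½·7.38309 ≈ 3.69154

m_a = 9.974, m_b = 10.31, m_c = 3.692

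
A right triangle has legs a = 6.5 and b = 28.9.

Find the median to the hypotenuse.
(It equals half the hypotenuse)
Hypotenuse c = √(a² + b²) = √(42.25 + 835.21) = √877.46 ≈ 29.622
Median to hypotenuse = c/2 ≈ 29.622/2 ≈ 14.811

Median = 14.81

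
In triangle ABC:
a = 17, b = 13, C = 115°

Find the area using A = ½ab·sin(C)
A = ½·a·b·sin(C) = ½·17·13·sin(115°)
sin(115°) ≈ 0.906308
A ≈ ½·221·0.906308 = 110.5·0.906308 ≈ 100.147

Area = 100.1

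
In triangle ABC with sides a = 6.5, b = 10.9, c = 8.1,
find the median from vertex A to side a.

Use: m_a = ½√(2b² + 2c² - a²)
m_a = ½√(2·10.9² + 2·8.1² − 6.5²) = ½√(2·118.81 + 2·65.61 − 42.25) = ½√(237.62 + 131.22 − 42.25) = ½√326.59
√326.59 ≈ 18.0718, so m_a ≈ 9.0359

m_a = 9.036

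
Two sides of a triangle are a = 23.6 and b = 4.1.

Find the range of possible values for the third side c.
Triangle inequality: |a − b| < c < a + b
|a − b| = |23.6 − 4.1| = 19.5
a + b = 23.6 + 4.1 = 27.7

19.5 < c < 27.7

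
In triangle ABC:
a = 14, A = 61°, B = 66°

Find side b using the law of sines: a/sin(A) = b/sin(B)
a/sin(A) = b/sin(B)  ⇒  b = a·sin(B)/sin(A) = 14·sin(66°)/sin(61°)
sin(66°) ≈ 0.913545, sin(61°) ≈ 0.87462
b ≈ 14·0.913545/0.87462 ≈ 12.7896/0.87462 ≈ 14.6231

b = 14.62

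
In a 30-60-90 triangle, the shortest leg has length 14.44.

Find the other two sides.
In a 30-60-90 triangle the sides are in ratio 1 : √3 : 2 (short leg : long leg : hypotenuse).
Long leg = 14.44·√3 ≈ 14.44·1.73205 ≈ 25.0108
Hypotenuse = 2·14.44 = 28.88

Long leg = 14.44√3 = 25.01, Hypotenuse = 28.88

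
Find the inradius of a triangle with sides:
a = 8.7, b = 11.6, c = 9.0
r = Area/s where s is the semi-perimeter.
s = (8.7 + 11.6 + 9.0)/2 = 29.3/2 = 14.65
Area = √(s(s−a)(s−b)(s−c)) = √(14.65·5.95·3.05·5.65) ≈ √1502.11 ≈ 38.7571
r ≈ 38.7571/14.65 ≈ 2.64554

r = 2.646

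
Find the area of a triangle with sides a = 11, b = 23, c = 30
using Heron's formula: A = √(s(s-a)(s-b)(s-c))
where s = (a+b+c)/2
s = (11 + 23 + 30)/2 = 64/2 = 32
s − a = 21, s − b = 9, s − c = 2
s(s−a)(s−b)(s−c) = 32·21·9·2 = 12096
Area = √12096 ≈ 109.982

s = 32.0, Area = 110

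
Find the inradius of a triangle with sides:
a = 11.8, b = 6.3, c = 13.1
r = Area/s where s is the semi-perimeter.
s = (11.8 + 6.3 + 13.1)/2 = 31.2/2 = 15.6
Area = √(s(s−a)(s−b)(s−c)) = √(15.6·3.8·9.3·2.5) ≈ √1378.26 ≈ 37.1249
r ≈ 37.1249/15.6 ≈ 2.3798

r = 2.38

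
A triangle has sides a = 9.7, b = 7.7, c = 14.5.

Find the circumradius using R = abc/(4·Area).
First find the area with Heron's formula.
s = (9.7 + 7.7 + 14.5)/2 = 15.95
Area = √(s(s−a)(s−b)(s−c)) = √(15.95·6.25·8.25·1.45) ≈ √1192.51 ≈ 34.5328
abc = 9.7·7.7·14.5 = 1083.005
R = abc/(4·Area) ≈ 1083.005/(4·34.5328) = 1083.005/138.131 ≈ 7.84042

R = 7.84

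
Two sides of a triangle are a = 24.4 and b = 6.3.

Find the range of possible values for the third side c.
Triangle inequality: |a − b| < c < a + b
|a − b| = |24.4 − 6.3| = 18.1
a + b = 24.4 + 6.3 = 30.7

18.1 < c < 30.7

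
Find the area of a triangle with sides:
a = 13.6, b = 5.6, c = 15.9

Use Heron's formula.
s = (13.6 + 5.6 + 15.9)/2 = 35.1/2 = 17.55
s − a = 3.95, s − b = 11.95, s − c = 1.65
s(s−a)(s−b)(s−c) = 17.55·3.95·11.95·1.65 ≈ 1366.87
Area = √1366.87 ≈ 36.9712

Area = 36.97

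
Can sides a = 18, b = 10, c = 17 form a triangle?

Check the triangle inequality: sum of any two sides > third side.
a + b vs c: 18 + 10 = 28 > 17  ✓
a + c vs b: 18 + 17 = 35 > 10  ✓
b + c vs a: 10 + 17 = 27 > 18  ✓

Yes, triangle inequality satisfied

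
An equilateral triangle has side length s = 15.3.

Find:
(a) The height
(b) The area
(a) The height splits the triangle into two 30-60-90 halves: h = s·√3/2 = 15.3·1.73205/2 ≈ 26.5004/2 ≈ 13.2502
(b) Area = (√3/4)·s² = (√3/4)·15.3² = (√3/4)·234.09 ≈ 0.433013·234.09 ≈ 101.364

Height = 13.25, Area = 101.4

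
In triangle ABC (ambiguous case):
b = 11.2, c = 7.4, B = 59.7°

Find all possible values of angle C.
b/sin(B) = c/sin(C)  ⇒  sin(C) = c·sin(B)/b = 7.4·sin(59.7°)/11.2
sin(59.7°) ≈ 0.863396
sin(C) ≈ 7.4·0.863396/11.2 ≈ 6.38913/11.2 ≈ 0.570458
Candidate 1: C₁ = arcsin(0.570458) ≈ 34.7822°  →  A = 180° − 59.7° − 34.7822° ≈ 85.5178° > 0, valid
Candidate 2: C₂ = 180° − C₁ ≈ 145.218°  →  A = 180° − 59.7° − 145.218° ≈ -24.9178° ≤ 0, not a valid triangle

C = 34.78° (one solution)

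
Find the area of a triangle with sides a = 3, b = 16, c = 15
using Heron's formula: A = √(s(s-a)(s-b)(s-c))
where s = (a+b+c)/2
s = (3 + 16 + 15)/2 = 34/2 = 17
s − a = 14, s − b = 1, s − c = 2
s(s−a)(s−b)(s−c) = 17·14·1·2 = 476
Area = √476 ≈ 21.8174

s = 17.0, Area = 21.82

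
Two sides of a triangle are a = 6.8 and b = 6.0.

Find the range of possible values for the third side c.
Triangle inequality: |a − b| < c < a + b
|a − b| = |6.8 − 6.0| = 0.8
a + b = 6.8 + 6.0 = 12.8

0.8 < c < 12.8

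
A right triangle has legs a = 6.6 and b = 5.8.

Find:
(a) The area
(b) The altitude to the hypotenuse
(a) The legs are perpendicular, so Area = ½·a·b = ½·6.6·5.8 = ½·38.28 = 19.14
(b) Hypotenuse c = √(a² + b²) = √(43.56 + 33.64) = √77.2 ≈ 8.78635
    Area = ½·c·h_c  ⇒  h_c = 2·Area/c = 38.28/8.78635 ≈ 4.35676

Area = 19.14, h_c = 4.357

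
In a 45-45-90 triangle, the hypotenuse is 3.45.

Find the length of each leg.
In a 45-45-90 triangle hypotenuse = leg·√2, so leg = hypotenuse/√2.
Leg = 3.45/√2 ≈ 3.45/1.41421 ≈ 2.43952

Each leg = 2.44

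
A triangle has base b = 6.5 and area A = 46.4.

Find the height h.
A = ½·b·h  ⇒  h = 2A/b = 2·46.4/6.5 = 92.8/6.5 ≈ 14.2769

h = 14.28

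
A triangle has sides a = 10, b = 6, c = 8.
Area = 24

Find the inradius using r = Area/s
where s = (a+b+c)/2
s = (10 + 6 + 8)/2 = 24/2 = 12
r = Area/s = 24/12 ≈ 2

r = 2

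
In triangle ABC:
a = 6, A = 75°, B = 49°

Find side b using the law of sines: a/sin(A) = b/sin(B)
a/sin(A) = b/sin(B)  ⇒  b = a·sin(B)/sin(A) = 6·sin(49°)/sin(75°)
sin(49°) ≈ 0.75471, sin(75°) ≈ 0.965926
b ≈ 6·0.75471/0.965926 ≈ 4.52826/0.965926 ≈ 4.688

b = 4.688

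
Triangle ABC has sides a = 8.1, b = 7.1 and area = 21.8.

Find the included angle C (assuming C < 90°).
Area = ½·a·b·sin(C)  ⇒  sin(C) = 2·Area/(a·b) = 2·21.8/(8.1·7.1) = 43.6/57.51 ≈ 0.758129
C = arcsin(0.758129) ≈ 49.2995° (taking the acute solution since C < 90°)

C = 49.3°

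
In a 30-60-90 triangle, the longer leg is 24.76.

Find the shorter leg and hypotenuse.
In a 30-60-90 triangle the sides are in ratio 1 : √3 : 2, so short leg = long leg/√3 and hypotenuse = 2·(short leg).
Short leg = 24.76/√3 ≈ 24.76/1.73205 ≈ 14.2952
Hypotenuse = 2·14.2952 ≈ 28.5904

Short leg = 14.3, Hypotenuse = 28.59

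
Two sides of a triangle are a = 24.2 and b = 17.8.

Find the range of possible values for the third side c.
Triangle inequality: |a − b| < c < a + b
|a − b| = |24.2 − 17.8| = 6.4
a + b = 24.2 + 17.8 = 42

6.4 < c < 42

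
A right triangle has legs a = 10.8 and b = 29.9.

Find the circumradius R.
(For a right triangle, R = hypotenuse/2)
Hypotenuse c = √(a² + b²) = √(116.64 + 894.01) = √1010.65 ≈ 31.7907
R = c/2 ≈ 31.7907/2 ≈ 15.8954

R = 15.9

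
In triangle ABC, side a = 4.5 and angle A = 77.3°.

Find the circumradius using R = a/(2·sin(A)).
R = a/(2·sin(A)) = 4.5/(2·sin(77.3°))
sin(77.3°) ≈ 0.975535
R ≈ 4.5/(2·0.975535) = 4.5/1.95107 ≈ 2.30643

R = 2.306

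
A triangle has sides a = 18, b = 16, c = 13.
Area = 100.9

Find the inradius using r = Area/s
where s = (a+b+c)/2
s = (18 + 16 + 13)/2 = 47/2 = 23.5
r = Area/s = 100.9/23.5 ≈ 4.29362

r = 4.294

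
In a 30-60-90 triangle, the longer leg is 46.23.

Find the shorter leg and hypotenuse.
In a 30-60-90 triangle the sides are in ratio 1 : √3 : 2, so short leg = long leg/√3 and hypotenuse = 2·(short leg).
Short leg = 46.23/√3 ≈ 46.23/1.73205 ≈ 26.6909
Hypotenuse = 2·26.6909 ≈ 53.3818

Short leg = 26.69, Hypotenuse = 53.38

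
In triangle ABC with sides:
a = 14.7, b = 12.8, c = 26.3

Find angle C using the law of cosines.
c² = a² + b² − 2ab·cos(C)  ⇒  cos(C) = (a² + b² − c²)/(2ab)
cos(C) = (14.7² + 12.8² − 26.3²)/(2·14.7·12.8) = (216.09 + 163.84 − 691.69)/376.32 = -311.76/376.32 ≈ -0.828444
C = arccos(-0.828444) ≈ 145.939°

C = 145.9°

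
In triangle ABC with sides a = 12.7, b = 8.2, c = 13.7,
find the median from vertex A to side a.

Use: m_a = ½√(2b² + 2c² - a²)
m_a = ½√(2·8.2² + 2·13.7² − 12.7²) = ½√(2·67.24 + 2·187.69 − 161.29) = ½√(134.48 + 375.38 − 161.29) = ½√348.57
√348.57 ≈ 18.67, so m_a ≈ 9.33501

m_a = 9.335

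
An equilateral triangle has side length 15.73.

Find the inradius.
r = Area/s with s the semi-perimeter.
Area = (√3/4)·15.73² = (√3/4)·247.4329 ≈ 0.433013·247.4329 ≈ 107.142
s = 3·15.73/2 = 23.595
r ≈ 107.142/23.595 ≈ 4.54086
(Equivalently r = side/(2√3) = 15.73/3.4641 ≈ 4.54086.)

r = 4.541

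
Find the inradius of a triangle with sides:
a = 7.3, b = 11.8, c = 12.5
r = Area/s where s is the semi-perimeter.
s = (7.3 + 11.8 + 12.5)/2 = 31.6/2 = 15.8
Area = √(s(s−a)(s−b)(s−c)) = √(15.8·8.5·4·3.3) ≈ √1772.76 ≈ 42.1042
r ≈ 42.1042/15.8 ≈ 2.66482

r = 2.665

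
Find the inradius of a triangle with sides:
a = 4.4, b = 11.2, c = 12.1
r = Area/s where s is the semi-perimeter.
s = (4.4 + 11.2 + 12.1)/2 = 27.7/2 = 13.85
Area = √(s(s−a)(s−b)(s−c)) = √(13.85·9.45·2.65·1.75) ≈ √606.968 ≈ 24.6367
r ≈ 24.6367/13.85 ≈ 1.77882

r = 1.779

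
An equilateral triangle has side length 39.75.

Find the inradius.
r = Area/s with s the semi-perimeter.
Area = (√3/4)·39.75² = (√3/4)·1580.0625 ≈ 0.433013·1580.0625 ≈ 684.187
s = 3·39.75/2 = 59.625
r ≈ 684.187/59.625 ≈ 11.4748
(Equivalently r = side/(2√3) = 39.75/3.4641 ≈ 11.4748.)

r = 11.47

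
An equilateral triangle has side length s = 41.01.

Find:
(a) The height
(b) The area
(a) The height splits the triangle into two 30-60-90 halves: h = s·√3/2 = 41.01·1.73205/2 ≈ 71.0314/2 ≈ 35.5157
(b) Area = (√3/4)·s² = (√3/4)·41.01² = (√3/4)·1681.8201 ≈ 0.433013·1681.8201 ≈ 728.249

Height = 35.52, Area = 728.2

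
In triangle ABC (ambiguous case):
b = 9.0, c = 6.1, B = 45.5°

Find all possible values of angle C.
b/sin(B) = c/sin(C)  ⇒  sin(C) = c·sin(B)/b = 6.1·sin(45.5°)/9.0
sin(45.5°) ≈ 0.71325
sin(C) ≈ 6.1·0.71325/9.0 ≈ 4.35083/9.0 ≈ 0.483425
Candidate 1: C₁ = arcsin(0.483425) ≈ 28.9094°  →  A = 180° − 45.5° − 28.9094° ≈ 105.591° > 0, valid
Candidate 2: C₂ = 180° − C₁ ≈ 151.091°  →  A = 180° − 45.5° − 151.091° ≈ -16.5906° ≤ 0, not a valid triangle

C = 28.91° (one solution)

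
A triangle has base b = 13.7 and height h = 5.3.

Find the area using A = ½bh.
A = ½·b·h = ½·13.7·5.3 = ½·72.61 = 36.305

Area = 36.305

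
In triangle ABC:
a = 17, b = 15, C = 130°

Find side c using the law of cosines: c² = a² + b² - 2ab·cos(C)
c² = 17² + 15² − 2·17·15·cos(130°)
cos(130°) ≈ -0.642788
c² ≈ 289 + 225 − 510·(-0.642788) ≈ 514 + 327.822 ≈ 841.822
c ≈ √841.822 ≈ 29.0142

c = 29.01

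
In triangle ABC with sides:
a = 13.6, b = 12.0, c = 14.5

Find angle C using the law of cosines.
c² = a² + b² − 2ab·cos(C)  ⇒  cos(C) = (a² + b² − c²)/(2ab)
cos(C) = (13.6² + 12.0² − 14.5²)/(2·13.6·12.0) = (184.96 + 144 − 210.25)/326.4 = 118.71/326.4 ≈ 0.363695
C = arccos(0.363695) ≈ 68.6727°

C = 68.67°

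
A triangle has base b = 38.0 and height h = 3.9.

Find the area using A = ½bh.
A = ½·b·h = ½·38.0·3.9 = ½·148.2 = 74.1

Area = 74.1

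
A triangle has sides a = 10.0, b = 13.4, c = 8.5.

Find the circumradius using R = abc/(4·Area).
First find the area with Heron's formula.
s = (10.0 + 13.4 + 8.5)/2 = 15.95
Area = √(s(s−a)(s−b)(s−c)) = √(15.95·5.95·2.55·7.45) ≈ √1802.91 ≈ 42.4607
abc = 10.0·13.4·8.5 = 1139
R = abc/(4·Area) ≈ 1139/(4·42.4607) = 1139/169.843 ≈ 6.7062

R = 6.706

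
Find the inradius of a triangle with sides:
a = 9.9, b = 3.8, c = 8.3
r = Area/s where s is the semi-perimeter.
s = (9.9 + 3.8 + 8.3)/2 = 22/2 = 11
Area = √(s(s−a)(s−b)(s−c)) = √(11·1.1·7.2·2.7) ≈ √235.224 ≈ 15.337
r ≈ 15.337/11 ≈ 1.39427

r = 1.394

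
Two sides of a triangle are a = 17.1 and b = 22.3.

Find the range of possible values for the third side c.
Triangle inequality: |a − b| < c < a + b
|a − b| = |17.1 − 22.3| = 5.2
a + b = 17.1 + 22.3 = 39.4

5.2 < c < 39.4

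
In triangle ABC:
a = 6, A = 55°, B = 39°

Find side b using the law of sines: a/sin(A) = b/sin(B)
a/sin(A) = b/sin(B)  ⇒  b = a·sin(B)/sin(A) = 6·sin(39°)/sin(55°)
sin(39°) ≈ 0.62932, sin(55°) ≈ 0.819152
b ≈ 6·0.62932/0.819152 ≈ 3.77592/0.819152 ≈ 4.60955

b = 4.61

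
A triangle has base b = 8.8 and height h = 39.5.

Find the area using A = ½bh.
A = ½·b·h = ½·8.8·39.5 = ½·347.6 = 173.8

Area = 173.8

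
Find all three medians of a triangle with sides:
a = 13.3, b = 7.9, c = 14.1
Median formula: m_a = ½√(2b² + 2c² − a²) (and cyclically). a² = 176.89, b² = 62.41, c² = 198.81.
m_a = ½√(2·62.41 + 2·198.81 − 176.89) = ½√345.55 ≈ ½·18.589 ≈ 9.29449
m_b = ½√(2·176.89 + 2·198.81 − 62.41) = ½√688.99 ≈ ½·26.2486 ≈ 13.1243
m_c = ½√(2·176.89 + 2·62.41 − 198.81) = ½√279.79 ≈ ½·16.7269 ≈ 8.36346

m_a = 9.294, m_b = 13.12, m_c = 8.363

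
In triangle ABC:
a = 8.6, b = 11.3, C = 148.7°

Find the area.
Two sides and the included angle (SAS): A = ½·a·b·sin(C) = ½·8.6·11.3·sin(148.7°)
sin(148.7°) ≈ 0.519519
A ≈ ½·97.18·0.519519 = 48.59·0.519519 ≈ 25.2434

Area = 25.24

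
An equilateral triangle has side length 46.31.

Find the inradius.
r = Area/s with s the semi-perimeter.
Area = (√3/4)·46.31² = (√3/4)·2144.6161 ≈ 0.433013·2144.6161 ≈ 928.646
s = 3·46.31/2 = 69.465
r ≈ 928.646/69.465 ≈ 13.3685
(Equivalently r = side/(2√3) = 46.31/3.4641 ≈ 13.3685.)

r = 13.37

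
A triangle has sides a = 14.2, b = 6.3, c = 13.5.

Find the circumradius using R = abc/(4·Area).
First find the area with Heron's formula.
s = (14.2 + 6.3 + 13.5)/2 = 17
Area = √(s(s−a)(s−b)(s−c)) = √(17·2.8·10.7·3.5) ≈ √1782.62 ≈ 42.2211
abc = 14.2·6.3·13.5 = 1207.71
R = abc/(4·Area) ≈ 1207.71/(4·42.2211) = 1207.71/168.884 ≈ 7.15111

R = 7.151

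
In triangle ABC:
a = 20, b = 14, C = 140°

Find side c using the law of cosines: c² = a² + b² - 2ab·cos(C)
c² = 20² + 14² − 2·20·14·cos(140°)
cos(140°) ≈ -0.766044
c² ≈ 400 + 196 − 560·(-0.766044) ≈ 596 + 428.985 ≈ 1024.98
c ≈ √1024.98 ≈ 32.0154

c = 32.02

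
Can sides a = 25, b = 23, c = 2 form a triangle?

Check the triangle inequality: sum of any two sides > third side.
a + b vs c: 25 + 23 = 48 > 2  ✓
a + c vs b: 25 + 2 = 27 > 23  ✓
b + c vs a: 23 + 2 = 25 ≤ 25  ✗

No: 23 + 2 = 25 is not > 25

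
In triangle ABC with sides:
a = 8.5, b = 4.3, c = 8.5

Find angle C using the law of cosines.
c² = a² + b² − 2ab·cos(C)  ⇒  cos(C) = (a² + b² − c²)/(2ab)
cos(C) = (8.5² + 4.3² − 8.5²)/(2·8.5·4.3) = (72.25 + 18.49 − 72.25)/73.1 = 18.49/73.1 ≈ 0.252941
C = arccos(0.252941) ≈ 75.3484°

C = 75.35°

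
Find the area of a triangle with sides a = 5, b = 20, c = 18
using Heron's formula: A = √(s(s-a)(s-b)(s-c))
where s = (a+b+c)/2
s = (5 + 20 + 18)/2 = 43/2 = 21.5
s − a = 16.5, s − b = 1.5, s − c = 3.5
s(s−a)(s−b)(s−c) = 21.5·16.5·1.5·3.5 = 1862.4375
Area = √1862.4375 ≈ 43.156

s = 21.5, Area = 43.16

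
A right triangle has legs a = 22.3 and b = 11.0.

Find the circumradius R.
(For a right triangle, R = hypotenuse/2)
Hypotenuse c = √(a² + b²) = √(497.29 + 121) = √618.29 ≈ 24.8654
R = c/2 ≈ 24.8654/2 ≈ 12.4327

R = 12.43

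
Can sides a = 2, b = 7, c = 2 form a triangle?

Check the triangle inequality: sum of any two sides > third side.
a + b vs c: 2 + 7 = 9 > 2  ✓
a + c vs b: 2 + 2 = 4 ≤ 7  ✗
b + c vs a: 7 + 2 = 9 > 2  ✓

No: 2 + 2 = 4 is not > 7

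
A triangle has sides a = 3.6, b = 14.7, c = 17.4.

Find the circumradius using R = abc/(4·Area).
First find the area with Heron's formula.
s = (3.6 + 14.7 + 17.4)/2 = 17.85
Area = √(s(s−a)(s−b)(s−c)) = √(17.85·14.25·3.15·0.45) ≈ √360.559 ≈ 18.9884
abc = 3.6·14.7·17.4 = 920.808
R = abc/(4·Area) ≈ 920.808/(4·18.9884) = 920.808/75.9535 ≈ 12.1233

R = 12.12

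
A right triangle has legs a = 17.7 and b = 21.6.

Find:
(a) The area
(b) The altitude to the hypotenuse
(a) The legs are perpendicular, so Area = ½·a·b = ½·17.7·21.6 = ½·382.32 = 191.16
(b) Hypotenuse c = √(a² + b²) = √(313.29 + 466.56) = √779.85 ≈ 27.9258
    Area = ½·c·h_c  ⇒  h_c = 2·Area/c = 382.32/27.9258 ≈ 13.6906

Area = 191.16, h_c = 13.69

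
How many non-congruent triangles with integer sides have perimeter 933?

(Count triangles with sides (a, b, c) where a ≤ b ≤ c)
Let a ≤ b ≤ c with a + b + c = 933. The only binding inequality is a + b > c, i.e. 933 − c > c, so c < 933/2; and c ≥ 933/3 since c is the largest side.
So 311 ≤ c ≤ 466. For each c, b runs from ⌈(933 − c)/2⌉ up to c (then a = 933 − b − c satisfies 1 ≤ a ≤ b automatically), giving c − ⌈(933 − c)/2⌉ + 1 choices.
Summing over c: 1 + 2 + 4 + 5 + … + 232 + 233  (156 terms, c = 311, …, 466) = 18252
Check (closed form: nearest integer to p²/48 for even p, (p+3)²/48 for odd p): (933+3)²/48 = 936²/48 = 876096/48 ≈ 18252.00 → 18252

18252 triangles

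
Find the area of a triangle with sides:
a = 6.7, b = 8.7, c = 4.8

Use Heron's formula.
s = (6.7 + 8.7 + 4.8)/2 = 20.2/2 = 10.1
s − a = 3.4, s − b = 1.4, s − c = 5.3
s(s−a)(s−b)(s−c) = 10.1·3.4·1.4·5.3 ≈ 254.803
Area = √254.803 ≈ 15.9625

Area = 15.96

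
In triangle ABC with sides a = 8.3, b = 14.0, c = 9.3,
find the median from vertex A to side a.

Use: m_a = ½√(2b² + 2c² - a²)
m_a = ½√(2·14.0² + 2·9.3² − 8.3²) = ½√(2·196 + 2·86.49 − 68.89) = ½√(392 + 172.98 − 68.89) = ½√496.09
√496.09 ≈ 22.2731, so m_a ≈ 11.1365

m_a = 11.14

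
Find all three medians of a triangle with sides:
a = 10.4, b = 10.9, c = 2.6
Median formula: m_a = ½√(2b² + 2c² − a²) (and cyclically). a² = 108.16, b² = 118.81, c² = 6.76.
m_a = ½√(2·118.81 + 2·6.76 − 108.16) = ½√142.98 ≈ ½·11.9574 ≈ 5.97871
m_b = ½√(2·108.16 + 2·6.76 − 118.81) = ½√111.03 ≈ ½·10.5371 ≈ 5.26854
m_c = ½√(2·108.16 + 2·118.81 − 6.76) = ½√447.18 ≈ ½·21.1466 ≈ 10.5733

m_a = 5.979, m_b = 5.269, m_c = 10.57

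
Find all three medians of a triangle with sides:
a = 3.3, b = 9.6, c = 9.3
Median formula: m_a = ½√(2b² + 2c² − a²) (and cyclically). a² = 10.89, b² = 92.16, c² = 86.49.
m_a = ½√(2·92.16 + 2·86.49 − 10.89) = ½√346.41 ≈ ½·18.6121 ≈ 9.30605
m_b = ½√(2·10.89 + 2·86.49 − 92.16) = ½√102.6 ≈ ½·10.1292 ≈ 5.06458
m_c = ½√(2·10.89 + 2·92.16 − 86.49) = ½√119.61 ≈ ½·10.9366 ≈ 5.46832

m_a = 9.306, m_b = 5.065, m_c = 5.468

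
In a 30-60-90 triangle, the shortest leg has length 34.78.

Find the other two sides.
In a 30-60-90 triangle the sides are in ratio 1 : √3 : 2 (short leg : long leg : hypotenuse).
Long leg = 34.78·√3 ≈ 34.78·1.73205 ≈ 60.2407
Hypotenuse = 2·34.78 = 69.56

Long leg = 34.78√3 = 60.24, Hypotenuse = 69.56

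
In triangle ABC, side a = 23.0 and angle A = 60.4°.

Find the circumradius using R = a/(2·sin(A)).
R = a/(2·sin(A)) = 23.0/(2·sin(60.4°))
sin(60.4°) ≈ 0.869495
R ≈ 23.0/(2·0.869495) = 23.0/1.73899 ≈ 13.2261

R = 13.23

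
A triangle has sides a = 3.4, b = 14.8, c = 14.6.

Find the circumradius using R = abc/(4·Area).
First find the area with Heron's formula.
s = (3.4 + 14.8 + 14.6)/2 = 16.4
Area = √(s(s−a)(s−b)(s−c)) = √(16.4·13·1.6·1.8) ≈ √614.016 ≈ 24.7793
abc = 3.4·14.8·14.6 = 734.672
R = abc/(4·Area) ≈ 734.672/(4·24.7793) = 734.672/99.1174 ≈ 7.41214

R = 7.412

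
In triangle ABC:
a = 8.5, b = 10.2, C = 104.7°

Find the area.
Two sides and the included angle (SAS): A = ½·a·b·sin(C) = ½·8.5·10.2·sin(104.7°)
sin(104.7°) ≈ 0.967268
A ≈ ½·86.7·0.967268 = 43.35·0.967268 ≈ 41.9311

Area = 41.93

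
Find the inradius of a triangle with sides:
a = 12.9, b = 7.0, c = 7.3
r = Area/s where s is the semi-perimeter.
s = (12.9 + 7.0 + 7.3)/2 = 27.2/2 = 13.6
Area = √(s(s−a)(s−b)(s−c)) = √(13.6·0.7·6.6·6.3) ≈ √395.842 ≈ 19.8958
r ≈ 19.8958/13.6 ≈ 1.46292

r = 1.463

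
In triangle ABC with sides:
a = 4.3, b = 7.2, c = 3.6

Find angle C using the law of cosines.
c² = a² + b² − 2ab·cos(C)  ⇒  cos(C) = (a² + b² − c²)/(2ab)
cos(C) = (4.3² + 7.2² − 3.6²)/(2·4.3·7.2) = (18.49 + 51.84 − 12.96)/61.92 = 57.37/61.92 ≈ 0.926518
C = arccos(0.926518) ≈ 22.1016°

C = 22.1°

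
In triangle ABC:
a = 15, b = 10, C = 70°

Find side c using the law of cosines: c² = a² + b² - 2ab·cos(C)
c² = 15² + 10² − 2·15·10·cos(70°)
cos(70°) ≈ 0.34202
c² ≈ 225 + 100 − 300·(0.34202) ≈ 325 − 102.606 ≈ 222.394
c ≈ √222.394 ≈ 14.9129

c = 14.91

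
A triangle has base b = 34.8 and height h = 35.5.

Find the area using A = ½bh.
A = ½·b·h = ½·34.8·35.5 = ½·1235.4 = 617.7

Area = 617.7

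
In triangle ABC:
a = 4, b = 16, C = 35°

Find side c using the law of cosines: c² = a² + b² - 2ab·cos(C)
c² = 4² + 16² − 2·4·16·cos(35°)
cos(35°) ≈ 0.819152
c² ≈ 16 + 256 − 128·(0.819152) ≈ 272 − 104.851 ≈ 167.149
c ≈ √167.149 ≈ 12.9286

c = 12.93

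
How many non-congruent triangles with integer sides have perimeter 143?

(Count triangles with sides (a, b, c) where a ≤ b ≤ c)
Let a ≤ b ≤ c with a + b + c = 143. The only binding inequality is a + b > c, i.e. 143 − c > c, so c < 143/2; and c ≥ 143/3 since c is the largest side.
So 48 ≤ c ≤ 71. For each c, b runs from ⌈(143 − c)/2⌉ up to c (then a = 143 − b − c satisfies 1 ≤ a ≤ b automatically), giving c − ⌈(143 − c)/2⌉ + 1 choices.
Summing over c: 1 + 3 + 4 + 6 + … + 34 + 36  (24 terms, c = 48, …, 71) = 444
Check (closed form: nearest integer to p²/48 for even p, (p+3)²/48 for odd p): (143+3)²/48 = 146²/48 = 21316/48 ≈ 444.08 → 444

444 triangles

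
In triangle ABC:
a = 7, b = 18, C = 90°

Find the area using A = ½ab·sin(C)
A = ½·a·b·sin(C) = ½·7·18·sin(90°)
sin(90°) ≈ 1
A ≈ ½·126·1 = 63·1 ≈ 63

Area = 63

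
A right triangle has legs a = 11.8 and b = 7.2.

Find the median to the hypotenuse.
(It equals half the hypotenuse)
Hypotenuse c = √(a² + b²) = √(139.24 + 51.84) = √191.08 ≈ 13.8232
Median to hypotenuse = c/2 ≈ 13.8232/2 ≈ 6.91158

Median = 6.912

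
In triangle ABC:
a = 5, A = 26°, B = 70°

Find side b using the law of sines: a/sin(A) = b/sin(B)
a/sin(A) = b/sin(B)  ⇒  b = a·sin(B)/sin(A) = 5·sin(70°)/sin(26°)
sin(70°) ≈ 0.939693, sin(26°) ≈ 0.438371
b ≈ 5·0.939693/0.438371 ≈ 4.69846/0.438371 ≈ 10.718

b = 10.72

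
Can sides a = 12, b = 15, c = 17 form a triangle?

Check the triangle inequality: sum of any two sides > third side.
a + b vs c: 12 + 15 = 27 > 17  ✓
a + c vs b: 12 + 17 = 29 > 15  ✓
b + c vs a: 15 + 17 = 32 > 12  ✓

Yes, triangle inequality satisfied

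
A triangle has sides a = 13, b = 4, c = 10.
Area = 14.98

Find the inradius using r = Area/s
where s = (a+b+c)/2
s = (13 + 4 + 10)/2 = 27/2 = 13.5
r = Area/s = 14.98/13.5 ≈ 1.10963

r = 1.11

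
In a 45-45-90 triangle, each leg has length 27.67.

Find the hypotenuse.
In a 45-45-90 triangle the sides are in ratio 1 : 1 : √2, so hypotenuse = leg·√2.
Hypotenuse = 27.67·√2 ≈ 27.67·1.41421 ≈ 39.1313

Hypotenuse = 27.67√2 = 39.13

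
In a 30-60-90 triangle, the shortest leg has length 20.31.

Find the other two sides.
In a 30-60-90 triangle the sides are in ratio 1 : √3 : 2 (short leg : long leg : hypotenuse).
Long leg = 20.31·√3 ≈ 20.31·1.73205 ≈ 35.178
Hypotenuse = 2·20.31 = 40.62

Long leg = 20.31√3 = 35.18, Hypotenuse = 40.62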